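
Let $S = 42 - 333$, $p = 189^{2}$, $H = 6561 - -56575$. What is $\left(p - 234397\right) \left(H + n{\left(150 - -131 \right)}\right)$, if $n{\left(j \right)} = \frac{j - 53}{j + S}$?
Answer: $- \frac{62695390616}{5} \approx -1.2539 \cdot 10^{10}$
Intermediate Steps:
$H = 63136$ ($H = 6561 + 56575 = 63136$)
$p = 35721$
$S = -291$
$n{\left(j \right)} = \frac{-53 + j}{-291 + j}$ ($n{\left(j \right)} = \frac{j - 53}{j - 291} = \frac{-53 + j}{-291 + j}$)
$\left(p - 234397\right) \left(H + n{\left(150 - -131 \right)}\right) = \left(35721 - 234397\right) \left(63136 + \frac{-53 + \left(150 - -131\right)}{-291 + \left(150 - -131\right)}\right) = - 198676 \left(63136 + \frac{-53 + \left(150 + 131\right)}{-291 + \left(150 + 131\right)}\right) = - 198676 \left(63136 + \frac{-53 + 281}{-291 + 281}\right) = - 198676 \left(63136 + \frac{1}{-10} \cdot 228\right) = - 198676 \left(63136 - \frac{114}{5}\right) = \left(-198676\right) \frac{315566}{5} = - \frac{62695390616}{5}$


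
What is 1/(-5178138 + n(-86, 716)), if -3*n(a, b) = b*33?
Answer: -1/5186014 ≈ -1.9283e-7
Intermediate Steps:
n(a, b) = -11*b (n(a, b) = -b*33/3 = -11*b)
1/(-5178138 + n(-86, 716)) = 1/(-5178138 - 11*716) = 1/(-5178138 - 7876) = 1/(-5186014) = -1/5186014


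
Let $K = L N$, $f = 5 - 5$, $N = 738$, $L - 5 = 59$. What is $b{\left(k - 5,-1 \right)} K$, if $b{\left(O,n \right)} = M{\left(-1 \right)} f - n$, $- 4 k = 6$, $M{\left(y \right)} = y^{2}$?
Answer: $47232$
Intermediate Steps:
$L = 64$ ($L = 5 + 59 = 64$)
$f = 0$ ($f = 5 - 5 = 0$)
$k = - \frac{3}{2}$ ($k = \left(- \frac{1}{4}\right) 6 = - \frac{3}{2} \approx -1.5$)
$K = 47232$ ($K = 64 \cdot 738 = 47232$)
$b{\left(O,n \right)} = - n$ ($b{\left(O,n \right)} = \left(-1\right)^{2} \cdot 0 - n = 1 \cdot 0 - n = 0 - n = - n$)
$b{\left(k - 5,-1 \right)} K = \left(-1\right) \left(-1\right) 47232 = 1 \cdot 47232 = 47232$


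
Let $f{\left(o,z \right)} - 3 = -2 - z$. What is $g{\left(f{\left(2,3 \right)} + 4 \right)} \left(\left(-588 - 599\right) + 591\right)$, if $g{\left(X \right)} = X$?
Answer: $-1192$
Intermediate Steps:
$f{\left(o,z \right)} = 1 - z$ ($f{\left(o,z \right)} = 3 - \left(2 + z\right) = 1 - z$)
$g{\left(f{\left(2,3 \right)} + 4 \right)} \left(\left(-588 - 599\right) + 591\right) = \left(\left(1 - 3\right) + 4\right) \left(\left(-588 - 599\right) + 591\right) = \left(\left(1 - 3\right) + 4\right) \left(-1187 + 591\right) = \left(-2 + 4\right) \left(-596\right) = 2 \left(-596\right) = -1192$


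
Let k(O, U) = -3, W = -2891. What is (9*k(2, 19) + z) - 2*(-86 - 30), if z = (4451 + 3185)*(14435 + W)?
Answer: 88150189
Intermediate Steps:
z = 88149984 (z = (4451 + 3185)*(14435 - 2891) = 7636*11544 = 88149984)
(9*k(2, 19) + z) - 2*(-86 - 30) = (9*(-3) + 88149984) - 2*(-86 - 30) = (-27 + 88149984) - 2*(-116) = 88149957 + 232 = 88150189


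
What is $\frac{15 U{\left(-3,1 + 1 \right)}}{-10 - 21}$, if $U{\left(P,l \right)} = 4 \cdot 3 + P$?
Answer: $- \frac{135}{31} \approx -4.3548$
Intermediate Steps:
$U{\left(P,l \right)} = 12 + P$
$\frac{15 U{\left(-3,1 + 1 \right)}}{-10 - 21} = \frac{15 \left(12 - 3\right)}{-10 - 21} = \frac{15 \cdot 9}{-31} = 135 \left(- \frac{1}{31}\right) = - \frac{135}{31}$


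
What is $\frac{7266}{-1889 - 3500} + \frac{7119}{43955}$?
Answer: $- \frac{281012739}{236873495} \approx -1.1863$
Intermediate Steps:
$\frac{7266}{-1889 - 3500} + \frac{7119}{43955} = \frac{7266}{-1889 - 3500} + 7119 \cdot \frac{1}{43955} = \frac{7266}{-5389} + \frac{7119}{43955} = 7266 \left(- \frac{1}{5389}\right) + \frac{7119}{43955} = - \frac{7266}{5389} + \frac{7119}{43955} = - \frac{281012739}{236873495}$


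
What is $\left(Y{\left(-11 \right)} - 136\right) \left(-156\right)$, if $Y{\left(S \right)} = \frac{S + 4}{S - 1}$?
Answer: $21125$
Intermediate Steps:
$Y{\left(S \right)} = \frac{4 + S}{-1 + S}$
$\left(Y{\left(-11 \right)} - 136\right) \left(-156\right) = \left(\frac{4 - 11}{-1 - 11} - 136\right) \left(-156\right) = \left(\frac{1}{-12} \left(-7\right) - 136\right) \left(-156\right) = \left(\left(- \frac{1}{12}\right) \left(-7\right) - 136\right) \left(-156\right) = \left(\frac{7}{12} - 136\right) \left(-156\right) = \left(- \frac{1625}{12}\right) \left(-156\right) = 21125$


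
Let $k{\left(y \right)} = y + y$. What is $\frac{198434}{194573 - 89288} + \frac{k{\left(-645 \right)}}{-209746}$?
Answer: $\frac{20878277707}{11041553805} \approx 1.8909$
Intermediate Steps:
$k{\left(y \right)} = 2 y$
$\frac{198434}{194573 - 89288} + \frac{k{\left(-645 \right)}}{-209746} = \frac{198434}{194573 - 89288} + \frac{2 \left(-645\right)}{-209746} = \frac{198434}{194573 - 89288} - - \frac{645}{104873} = \frac{198434}{105285} + \frac{645}{104873} = \frac{20878277707}{11041553805}$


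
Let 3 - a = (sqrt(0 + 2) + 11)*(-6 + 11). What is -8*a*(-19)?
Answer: -7904 - 760*sqrt(2) ≈ -8978.8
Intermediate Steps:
a = -52 - 5*sqrt(2) (a = 3 - (sqrt(0 + 2) + 11)*(-6 + 11) = 3 - (sqrt(2) + 11)*5 = 3 - (11 + sqrt(2))*5 = 3 - (55 + 5*sqrt(2)) = 3 + (-55 - 5*sqrt(2)) = -52 - 5*sqrt(2) ≈ -59.071)
-8*a*(-19) = -8*(-52 - 5*sqrt(2))*(-19) = (416 + 40*sqrt(2))*(-19) = -7904 - 760*sqrt(2)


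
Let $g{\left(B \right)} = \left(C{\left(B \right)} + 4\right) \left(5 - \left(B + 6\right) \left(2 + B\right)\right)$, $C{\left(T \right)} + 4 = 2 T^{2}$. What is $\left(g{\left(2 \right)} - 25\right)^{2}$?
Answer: $58081$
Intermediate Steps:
$C{\left(T \right)} = -4 + 2 T^{2}$
$g{\left(B \right)} = 2 B^{2} \left(5 - \left(2 + B\right) \left(6 + B\right)\right)$ ($g{\left(B \right)} = \left(\left(-4 + 2 B^{2}\right) + 4\right) \left(5 - \left(B + 6\right) \left(2 + B\right)\right) = 2 B^{2} \left(5 - \left(6 + B\right) \left(2 + B\right)\right) = 2 B^{2} \left(5 - \left(2 + B\right) \left(6 + B\right)\right)$)
$\left(g{\left(2 \right)} - 25\right)^{2} = \left(2 \cdot 2^{2} \left(-7 - 2^{2} - 16\right) - 25\right)^{2} = \left(2 \cdot 4 \left(-7 - 4 - 16\right) - 25\right)^{2} = \left(2 \cdot 4 \left(-27\right) - 25\right)^{2} = \left(-216 - 25\right)^{2} = \left(-241\right)^{2} = 58081$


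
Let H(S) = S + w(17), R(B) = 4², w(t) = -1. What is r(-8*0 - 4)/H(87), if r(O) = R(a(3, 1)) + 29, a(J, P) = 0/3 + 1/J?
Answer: 45/86 ≈ 0.52326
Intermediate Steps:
a(J, P) = 1/J (a(J, P) = 0*(⅓) + 1/J = 0 + 1/J = 1/J)
R(B) = 16
H(S) = -1 + S (H(S) = S - 1 = -1 + S)
r(O) = 45 (r(O) = 16 + 29 = 45)
r(-8*0 - 4)/H(87) = 45/(-1 + 87) = 45/86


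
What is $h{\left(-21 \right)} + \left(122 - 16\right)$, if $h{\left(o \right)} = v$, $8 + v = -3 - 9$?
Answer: $86$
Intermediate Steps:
$v = -20$ ($v = -8 - 12 = -20$)
$h{\left(o \right)} = -20$
$h{\left(-21 \right)} + \left(122 - 16\right) = -20 + \left(122 - 16\right) = -20 + 106 = 86$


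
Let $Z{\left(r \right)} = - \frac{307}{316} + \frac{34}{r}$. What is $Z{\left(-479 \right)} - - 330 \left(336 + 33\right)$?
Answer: $\frac{18431436483}{151364} \approx 1.2177 \cdot 10^{5}$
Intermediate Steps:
$Z{\left(r \right)} = - \frac{307}{316} + \frac{34}{r}$ ($Z{\left(r \right)} = \left(-307\right) \frac{1}{316} + \frac{34}{r} = - \frac{307}{316} + \frac{34}{r}$)
$Z{\left(-479 \right)} - - 330 \left(336 + 33\right) = \left(- \frac{307}{316} + \frac{34}{-479}\right) - - 330 \left(336 + 33\right) = \left(- \frac{307}{316} + 34 \left(- \frac{1}{479}\right)\right) - \left(-330\right) 369 = \left(- \frac{307}{316} - \frac{34}{479}\right) - -121770 = - \frac{157797}{151364} + 121770 = \frac{18431436483}{151364}$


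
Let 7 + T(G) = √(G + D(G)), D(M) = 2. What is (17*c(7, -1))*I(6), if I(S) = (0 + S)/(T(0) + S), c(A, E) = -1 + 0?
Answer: -102 - 102*√2 ≈ -246.25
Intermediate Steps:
c(A, E) = -1
T(G) = -7 + √(2 + G) (T(G) = -7 + √(G + 2) = -7 + √(2 + G))
I(S) = S/(-7 + S + √2) (I(S) = (0 + S)/((-7 + √(2 + 0)) + S) = S/((-7 + √2) + S) = S/(-7 + S + √2))
(17*c(7, -1))*I(6) = (17*(-1))*(6/(-7 + 6 + √2)) = -102/(-1 + √2)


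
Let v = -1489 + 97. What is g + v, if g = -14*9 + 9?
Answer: -1509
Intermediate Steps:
g = -117 (g = -126 + 9 = -117)
v = -1392
g + v = -117 - 1392 = -1509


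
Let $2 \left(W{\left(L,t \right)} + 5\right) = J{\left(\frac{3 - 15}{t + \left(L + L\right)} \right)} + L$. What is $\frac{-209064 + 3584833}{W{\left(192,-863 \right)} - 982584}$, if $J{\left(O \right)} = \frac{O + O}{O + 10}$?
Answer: $- \frac{8105221369}{2358965687} \approx -3.4359$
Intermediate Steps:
$J{\left(O \right)} = \frac{2 O}{10 + O}$
$W{\left(L,t \right)} = -5 + \frac{L}{2} - \frac{12}{\left(10 - \frac{12}{t + 2 L}\right) \left(t + 2 L\right)}$ ($W{\left(L,t \right)} = -5 + \frac{\frac{2 \frac{3 - 15}{t + \left(L + L\right)}}{10 + \frac{3 - 15}{t + \left(L + L\right)}} + L}{2} = -5 + \frac{\frac{2 \left(- \frac{12}{t + 2 L}\right)}{10 - \frac{12}{t + 2 L}} + L}{2} = -5 + \frac{- \frac{24}{\left(10 - \frac{12}{t + 2 L}\right) \left(t + 2 L\right)} + L}{2} = -5 + \frac{L - \frac{24}{\left(10 - \frac{12}{t + 2 L}\right) \left(t + 2 L\right)}}{2} = -5 + \left(\frac{L}{2} - \frac{12}{\left(10 - \frac{12}{t + 2 L}\right) \left(t + 2 L\right)}\right) = -5 + \frac{L}{2} - \frac{12}{\left(10 - \frac{12}{t + 2 L}\right) \left(t + 2 L\right)}$)
$\frac{-209064 + 3584833}{W{\left(192,-863 \right)} - 982584} = \frac{-209064 + 3584833}{\frac{-12 + \left(-10 + 192\right) \left(-6 + 5 \left(-863\right) + 10 \cdot 192\right)}{2 \left(-6 + 5 \left(-863\right) + 10 \cdot 192\right)} - 982584} = \frac{3375769}{\frac{-12 + 182 \left(-6 - 4315 + 1920\right)}{2 \left(-6 - 4315 + 1920\right)} - 982584} = \frac{3375769}{\frac{-12 + 182 \left(-2401\right)}{2 \left(-2401\right)} - 982584} = \frac{3375769}{\frac{1}{2} \left(- \frac{1}{2401}\right) \left(-12 - 436982\right) - 982584} = \frac{3375769}{\frac{1}{2} \left(- \frac{1}{2401}\right) \left(-436994\right) - 982584} = \frac{3375769}{\frac{218497}{2401} - 982584} = \frac{3375769}{- \frac{2358965687}{2401}} = 3375769 \left(- \frac{2401}{2358965687}\right) = - \frac{8105221369}{2358965687}$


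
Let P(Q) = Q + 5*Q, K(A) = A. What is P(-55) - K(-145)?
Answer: -185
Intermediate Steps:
P(Q) = 6*Q
P(-55) - K(-145) = 6*(-55) - 1*(-145) = -330 + 145 = -185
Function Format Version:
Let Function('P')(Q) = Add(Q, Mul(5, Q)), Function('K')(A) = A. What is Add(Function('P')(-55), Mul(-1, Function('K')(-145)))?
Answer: -185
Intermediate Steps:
Function('P')(Q) = Mul(6, Q)
Add(Function('P')(-55), Mul(-1, Function('K')(-145))) = Add(Mul(6, -55), Mul(-1, -145)) = Add(-330, 145) = -185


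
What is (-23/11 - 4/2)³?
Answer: -91125/1331 ≈ -68.464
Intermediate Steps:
(-23/11 - 4/2)³ = (-23*1/11 - 4*½)³ = (-23/11 - 2)³ = (-45/11)³ = -91125/1331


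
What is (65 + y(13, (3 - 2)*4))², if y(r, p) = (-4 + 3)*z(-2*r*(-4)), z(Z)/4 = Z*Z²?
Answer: 20244519370881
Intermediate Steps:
z(Z) = 4*Z³ (z(Z) = 4*(Z*Z²) = 4*Z³)
y(r, p) = -2048*r³ (y(r, p) = (-4 + 3)*(4*(-2*r*(-4))³) = -4*(8*r)³ = -4*512*r³ = -2048*r³)
(65 + y(13, (3 - 2)*4))² = (65 - 2048*13³)² = (65 - 2048*2197)² = (65 - 4499456)² = (-4499391)² = 20244519370881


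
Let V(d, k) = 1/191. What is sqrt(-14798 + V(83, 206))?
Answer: I*sqrt(539845647)/191 ≈ 121.65*I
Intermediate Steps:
V(d, k) = 1/191
sqrt(-14798 + V(83, 206)) = sqrt(-14798 + 1/191) = sqrt(-2826417/191) = I*sqrt(539845647)/191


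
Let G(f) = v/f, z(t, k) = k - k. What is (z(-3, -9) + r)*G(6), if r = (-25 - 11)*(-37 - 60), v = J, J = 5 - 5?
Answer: 0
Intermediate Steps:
J = 0
v = 0
z(t, k) = 0
r = 3492 (r = -36*(-97) = 3492)
G(f) = 0 (G(f) = 0/f = 0)
(z(-3, -9) + r)*G(6) = (0 + 3492)*0 = 3492*0 = 0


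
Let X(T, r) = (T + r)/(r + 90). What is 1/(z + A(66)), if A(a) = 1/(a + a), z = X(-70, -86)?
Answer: -132/5147 ≈ -0.025646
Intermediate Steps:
X(T, r) = (T + r)/(90 + r)
z = -39 (z = (-70 - 86)/(90 - 86) = -156/4 = (1/4)*(-156) = -39)
A(a) = 1/(2*a)
1/(z + A(66)) = 1/(-39 + (1/2)/66) = 1/(-39 + (1/2)*(1/66)) = 1/(-39 + 1/132) = 1/(-5147/132) = -132/5147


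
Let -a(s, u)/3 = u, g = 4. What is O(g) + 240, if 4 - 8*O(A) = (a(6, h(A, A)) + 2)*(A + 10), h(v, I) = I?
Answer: 258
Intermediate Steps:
a(s, u) = -3*u
O(A) = 1/2 - (2 - 3*A)*(10 + A)/8 (O(A) = 1/2 - (-3*A + 2)*(A + 10)/8 = 1/2 - (2 - 3*A)*(10 + A)/8)
O(g) + 240 = (-2 + (3/8)*4**2 + (7/2)*4) + 240 = (-2 + (3/8)*16 + 14) + 240 = (-2 + 6 + 14) + 240 = 18 + 240 = 258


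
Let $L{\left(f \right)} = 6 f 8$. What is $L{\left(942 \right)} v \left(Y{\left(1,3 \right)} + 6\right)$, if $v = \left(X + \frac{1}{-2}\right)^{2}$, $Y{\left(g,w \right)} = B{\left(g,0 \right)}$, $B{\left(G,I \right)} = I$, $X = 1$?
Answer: $67824$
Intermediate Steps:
$Y{\left(g,w \right)} = 0$
$L{\left(f \right)} = 48 f$
$v = \frac{1}{4}$ ($v = \left(1 + \frac{1}{-2}\right)^{2} = \left(1 - \frac{1}{2}\right)^{2} = \left(\frac{1}{2}\right)^{2} = \frac{1}{4} \approx 0.25$)
$L{\left(942 \right)} v \left(Y{\left(1,3 \right)} + 6\right) = 48 \cdot 942 \frac{0 + 6}{4} = 45216 \cdot \frac{1}{4} \cdot 6 = 45216 \cdot \frac{3}{2} = 67824$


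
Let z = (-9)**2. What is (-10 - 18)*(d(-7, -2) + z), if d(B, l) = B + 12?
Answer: -2408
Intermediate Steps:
d(B, l) = 12 + B
z = 81
(-10 - 18)*(d(-7, -2) + z) = (-10 - 18)*((12 - 7) + 81) = -28*(5 + 81) = -28*86 = -2408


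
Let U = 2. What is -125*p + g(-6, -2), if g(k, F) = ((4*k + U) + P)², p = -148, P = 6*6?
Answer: 18696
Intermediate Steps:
P = 36
g(k, F) = (38 + 4*k)² (g(k, F) = ((4*k + 2) + 36)² = ((2 + 4*k) + 36)² = (38 + 4*k)²)
-125*p + g(-6, -2) = -125*(-148) + 4*(19 + 2*(-6))² = 18500 + 4*(19 - 12)² = 18500 + 4*7² = 18500 + 4*49 = 18500 + 196 = 18696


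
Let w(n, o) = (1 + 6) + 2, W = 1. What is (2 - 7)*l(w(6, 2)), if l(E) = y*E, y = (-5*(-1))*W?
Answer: -225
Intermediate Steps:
y = 5 (y = -5*(-1)*1 = 5*1 = 5)
w(n, o) = 9 (w(n, o) = 7 + 2 = 9)
l(E) = 5*E
(2 - 7)*l(w(6, 2)) = (2 - 7)*(5*9) = -5*45 = -225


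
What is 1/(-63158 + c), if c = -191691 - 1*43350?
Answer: -1/298199 ≈ -3.3535e-6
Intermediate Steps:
c = -235041 (c = -191691 - 43350 = -235041)
1/(-63158 + c) = 1/(-63158 - 235041) = 1/(-298199) = -1/298199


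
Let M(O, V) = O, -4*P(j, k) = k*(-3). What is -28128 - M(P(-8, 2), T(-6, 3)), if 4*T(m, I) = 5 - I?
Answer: -56259/2 ≈ -28130.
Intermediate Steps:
P(j, k) = 3*k/4 (P(j, k) = -k*(-3)/4 = -(-3)*k/4 = 3*k/4)
T(m, I) = 5/4 - I/4 (T(m, I) = (5 - I)/4 = 5/4 - I/4)
-28128 - M(P(-8, 2), T(-6, 3)) = -28128 - 3*2/4 = -28128 - 1*3/2 = -28128 - 3/2 = -56259/2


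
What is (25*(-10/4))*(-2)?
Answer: 125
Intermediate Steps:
(25*(-10/4))*(-2) = (25*(-10*¼))*(-2) = (25*(-5/2))*(-2) = -125/2*(-2) = 125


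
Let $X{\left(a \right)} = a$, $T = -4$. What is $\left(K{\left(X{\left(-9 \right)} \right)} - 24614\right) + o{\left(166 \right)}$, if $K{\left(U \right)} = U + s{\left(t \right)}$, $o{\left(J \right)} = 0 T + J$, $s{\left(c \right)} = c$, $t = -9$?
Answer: $-24466$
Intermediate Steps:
$o{\left(J \right)} = J$ ($o{\left(J \right)} = 0 \left(-4\right) + J = 0 + J = J$)
$K{\left(U \right)} = -9 + U$ ($K{\left(U \right)} = U - 9 = -9 + U$)
$\left(K{\left(X{\left(-9 \right)} \right)} - 24614\right) + o{\left(166 \right)} = \left(\left(-9 - 9\right) - 24614\right) + 166 = \left(-18 - 24614\right) + 166 = -24632 + 166 = -24466$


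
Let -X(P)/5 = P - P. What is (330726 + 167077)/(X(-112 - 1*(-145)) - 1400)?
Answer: -497803/1400 ≈ -355.57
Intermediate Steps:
X(P) = 0 (X(P) = -5*(P - P) = -5*0 = 0)
(330726 + 167077)/(X(-112 - 1*(-145)) - 1400) = (330726 + 167077)/(0 - 1400) = 497803/(-1400) = 497803*(-1/1400) = -497803/1400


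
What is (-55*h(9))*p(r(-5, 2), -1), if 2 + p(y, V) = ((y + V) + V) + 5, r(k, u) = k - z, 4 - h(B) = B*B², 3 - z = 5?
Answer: -79750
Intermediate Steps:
z = -2 (z = 3 - 1*5 = 3 - 5 = -2)
h(B) = 4 - B³ (h(B) = 4 - B*B² = 4 - B³)
r(k, u) = 2 + k (r(k, u) = k - 1*(-2) = k + 2 = 2 + k)
p(y, V) = 3 + y + 2*V (p(y, V) = -2 + (((y + V) + V) + 5) = -2 + (((V + y) + V) + 5) = -2 + ((y + 2*V) + 5) = -2 + (5 + y + 2*V) = 3 + y + 2*V)
(-55*h(9))*p(r(-5, 2), -1) = (-55*(4 - 1*9³))*(3 + (2 - 5) + 2*(-1)) = (-55*(4 - 1*729))*(3 - 3 - 2) = -55*(4 - 729)*(-2) = -55*(-725)*(-2) = 39875*(-2) = -79750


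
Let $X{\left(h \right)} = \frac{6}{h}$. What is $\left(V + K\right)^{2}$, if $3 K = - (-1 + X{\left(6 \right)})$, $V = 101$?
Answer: $10201$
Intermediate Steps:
$K = 0$ ($K = \frac{\left(-1\right) \left(-1 + \frac{6}{6}\right)}{3} = \frac{\left(-1\right) \left(-1 + 6 \cdot \frac{1}{6}\right)}{3} = \frac{\left(-1\right) \left(-1 + 1\right)}{3} = \frac{\left(-1\right) 0}{3} = \frac{1}{3} \cdot 0 = 0$)
$\left(V + K\right)^{2} = \left(101 + 0\right)^{2} = 101^{2} = 10201$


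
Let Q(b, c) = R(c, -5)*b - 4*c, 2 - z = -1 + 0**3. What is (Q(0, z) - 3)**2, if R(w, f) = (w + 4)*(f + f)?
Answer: 225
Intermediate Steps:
z = 3 (z = 2 - (-1 + 0**3) = 2 - (-1 + 0) = 2 - 1*(-1) = 2 + 1 = 3)
R(w, f) = 2*f*(4 + w) (R(w, f) = (4 + w)*(2*f) = 2*f*(4 + w))
Q(b, c) = -4*c + b*(-40 - 10*c) (Q(b, c) = (2*(-5)*(4 + c))*b - 4*c = (-40 - 10*c)*b - 4*c = b*(-40 - 10*c) - 4*c = -4*c + b*(-40 - 10*c))
(Q(0, z) - 3)**2 = ((-4*3 - 10*0*(4 + 3)) - 3)**2 = ((-12 - 10*0*7) - 3)**2 = ((-12 + 0) - 3)**2 = (-12 - 3)**2 = (-15)**2 = 225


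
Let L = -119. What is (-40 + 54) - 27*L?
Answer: 3227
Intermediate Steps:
(-40 + 54) - 27*L = (-40 + 54) - 27*(-119) = 14 + 3213 = 3227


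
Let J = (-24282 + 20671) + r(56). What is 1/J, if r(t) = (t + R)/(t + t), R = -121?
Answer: -112/404497 ≈ -0.00027689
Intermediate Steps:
r(t) = (-121 + t)/(2*t) (r(t) = (t - 121)/(t + t) = (-121 + t)/((2*t)) = (-121 + t)*(1/(2*t)) = (-121 + t)/(2*t))
J = -404497/112 (J = (-24282 + 20671) + (½)*(-121 + 56)/56 = -3611 + (½)*(1/56)*(-65) = -3611 - 65/112 = -404497/112 ≈ -3611.6)
1/J = 1/(-404497/112) = -112/404497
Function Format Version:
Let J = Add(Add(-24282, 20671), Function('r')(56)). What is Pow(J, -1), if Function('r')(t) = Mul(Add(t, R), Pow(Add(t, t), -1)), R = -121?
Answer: Rational(-112, 404497) ≈ -0.00027689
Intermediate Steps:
Function('r')(t) = Mul(Rational(1, 2), Pow(t, -1), Add(-121, t)) (Function('r')(t) = Mul(Add(t, -121), Pow(Add(t, t), -1)) = Mul(Add(-121, t), Pow(Mul(2, t), -1)) = Mul(Add(-121, t), Mul(Rational(1, 2), Pow(t, -1))) = Mul(Rational(1, 2), Pow(t, -1), Add(-121, t)))
J = Rational(-404497, 112) (J = Add(Add(-24282, 20671), Mul(Rational(1, 2), Pow(56, -1), Add(-121, 56))) = Add(-3611, Mul(Rational(1, 2), Rational(1, 56), -65)) = Add(-3611, Rational(-65, 112)) = Rational(-404497, 112) ≈ -3611.6)
Pow(J, -1) = Pow(Rational(-404497, 112), -1) = Rational(-112, 404497)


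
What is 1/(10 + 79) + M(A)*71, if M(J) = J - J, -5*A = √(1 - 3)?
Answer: 1/89 ≈ 0.011236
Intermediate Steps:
A = -I*√2/5 (A = -√(1 - 3)/5 = -I*√2/5 ≈ -0.28284*I)
M(J) = 0 (M(J) = J - J = 0)
1/(10 + 79) + M(A)*71 = 1/(10 + 79) + 0*71 = 1/89 + 0 = 1/89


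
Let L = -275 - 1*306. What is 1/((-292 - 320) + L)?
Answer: -1/1193 ≈ -0.00083822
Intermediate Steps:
L = -581 (L = -275 - 306 = -581)
1/((-292 - 320) + L) = 1/((-292 - 320) - 581) = 1/(-612 - 581) = 1/(-1193) = -1/1193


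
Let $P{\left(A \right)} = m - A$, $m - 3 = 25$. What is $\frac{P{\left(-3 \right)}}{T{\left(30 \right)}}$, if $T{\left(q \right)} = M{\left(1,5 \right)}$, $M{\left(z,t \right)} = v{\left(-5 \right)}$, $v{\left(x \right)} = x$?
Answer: $- \frac{31}{5} \approx -6.2$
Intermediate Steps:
$M{\left(z,t \right)} = -5$
$T{\left(q \right)} = -5$
$m = 28$ ($m = 3 + 25 = 28$)
$P{\left(A \right)} = 28 - A$
$\frac{P{\left(-3 \right)}}{T{\left(30 \right)}} = \frac{28 - -3}{-5} = \left(28 + 3\right) \left(- \frac{1}{5}\right) = 31 \left(- \frac{1}{5}\right) = - \frac{31}{5}$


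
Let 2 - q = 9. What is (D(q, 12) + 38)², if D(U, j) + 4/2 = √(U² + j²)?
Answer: (36 + √193)² ≈ 2489.3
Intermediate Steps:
q = -7 (q = 2 - 1*9 = 2 - 9 = -7)
D(U, j) = -2 + √(U² + j²)
(D(q, 12) + 38)² = ((-2 + √((-7)² + 12²)) + 38)² = ((-2 + √(49 + 144)) + 38)² = ((-2 + √193) + 38)² = (36 + √193)²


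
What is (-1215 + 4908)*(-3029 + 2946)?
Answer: -306519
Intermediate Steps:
(-1215 + 4908)*(-3029 + 2946) = 3693*(-83) = -306519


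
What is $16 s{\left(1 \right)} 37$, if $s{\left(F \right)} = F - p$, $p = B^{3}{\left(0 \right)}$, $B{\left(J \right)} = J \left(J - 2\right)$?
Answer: $592$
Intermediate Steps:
$B{\left(J \right)} = J \left(-2 + J\right)$
$p = 0$ ($p = \left(0 \left(-2 + 0\right)\right)^{3} = \left(0 \left(-2\right)\right)^{3} = 0^{3} = 0$)
$s{\left(F \right)} = F$ ($s{\left(F \right)} = F - 0 = F + 0 = F$)
$16 s{\left(1 \right)} 37 = 16 \cdot 1 \cdot 37 = 16 \cdot 37 = 592$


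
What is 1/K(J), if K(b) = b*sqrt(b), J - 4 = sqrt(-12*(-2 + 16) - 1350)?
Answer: (4 + I*sqrt(1518))**(-3/2) ≈ -0.0024099 - 0.0032919*I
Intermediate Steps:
J = 4 + I*sqrt(1518) (J = 4 + sqrt(-12*(-2 + 16) - 1350) = 4 + sqrt(-12*14 - 1350) = 4 + sqrt(-168 - 1350) = 4 + sqrt(-1518) = 4 + I*sqrt(1518) ≈ 4.0 + 38.962*I)
K(b) = b**(3/2)
1/K(J) = 1/((4 + I*sqrt(1518))**(3/2)) = (4 + I*sqrt(1518))**(-3/2)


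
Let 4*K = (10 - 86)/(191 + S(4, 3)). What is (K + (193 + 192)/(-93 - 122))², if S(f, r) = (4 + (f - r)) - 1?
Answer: 250652224/70308225 ≈ 3.5650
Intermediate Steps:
S(f, r) = 3 + f - r (S(f, r) = (4 + f - r) - 1 = 3 + f - r)
K = -19/195 (K = ((10 - 86)/(191 + (3 + 4 - 1*3)))/4 = (-76/(191 + (3 + 4 - 3)))/4 = (-76/(191 + 4))/4 = (-76/195)/4 = (-76*1/195)/4 = (¼)*(-76/195) = -19/195 ≈ -0.097436)
(K + (193 + 192)/(-93 - 122))² = (-19/195 + (193 + 192)/(-93 - 122))² = (-19/195 + 385/(-215))² = (-19/195 + 385*(-1/215))² = (-19/195 - 77/43)² = (-15832/8385)² = 250652224/70308225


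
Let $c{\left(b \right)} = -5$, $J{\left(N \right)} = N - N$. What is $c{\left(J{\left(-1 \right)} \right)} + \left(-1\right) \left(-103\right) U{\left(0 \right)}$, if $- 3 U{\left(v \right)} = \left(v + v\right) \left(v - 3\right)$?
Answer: $-5$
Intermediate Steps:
$J{\left(N \right)} = 0$
$U{\left(v \right)} = - \frac{2 v \left(-3 + v\right)}{3}$ ($U{\left(v \right)} = - \frac{\left(v + v\right) \left(v - 3\right)}{3} = - \frac{2 v \left(-3 + v\right)}{3}$)
$c{\left(J{\left(-1 \right)} \right)} + \left(-1\right) \left(-103\right) U{\left(0 \right)} = -5 + \left(-1\right) \left(-103\right) \frac{2}{3} \cdot 0 \left(3 - 0\right) = -5 + 103 \cdot \frac{2}{3} \cdot 0 \left(3 + 0\right) = -5 + 103 \cdot \frac{2}{3} \cdot 0 \cdot 3 = -5 + 103 \cdot 0 = -5 + 0 = -5$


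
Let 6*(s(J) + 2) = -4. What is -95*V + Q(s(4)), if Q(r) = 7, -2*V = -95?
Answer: -9011/2 ≈ -4505.5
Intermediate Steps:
V = 95/2 (V = -½*(-95) = 95/2 ≈ 47.500)
s(J) = -8/3 (s(J) = -2 + (⅙)*(-4) = -2 - ⅔ = -8/3)
-95*V + Q(s(4)) = -95*95/2 + 7 = -9025/2 + 7 = -9011/2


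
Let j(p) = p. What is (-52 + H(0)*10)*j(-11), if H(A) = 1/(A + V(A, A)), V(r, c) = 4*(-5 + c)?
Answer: 1155/2 ≈ 577.50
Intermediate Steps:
V(r, c) = -20 + 4*c
H(A) = 1/(-20 + 5*A) (H(A) = 1/(A + (-20 + 4*A)) = 1/(-20 + 5*A))
(-52 + H(0)*10)*j(-11) = (-52 + (1/(5*(-4 + 0)))*10)*(-11) = (-52 + ((1/5)/(-4))*10)*(-11) = (-52 + ((1/5)*(-1/4))*10)*(-11) = (-52 - 1/20*10)*(-11) = (-52 - 1/2)*(-11) = -105/2*(-11) = 1155/2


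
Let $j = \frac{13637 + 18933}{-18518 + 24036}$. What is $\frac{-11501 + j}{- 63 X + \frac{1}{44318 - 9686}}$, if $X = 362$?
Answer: $\frac{1098352979568}{2179106181769} \approx 0.50404$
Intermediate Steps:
$j = \frac{16285}{2759}$ ($j = \frac{32570}{5518} = 32570 \cdot \frac{1}{5518} = \frac{16285}{2759} \approx 5.9025$)
$\frac{-11501 + j}{- 63 X + \frac{1}{44318 - 9686}} = \frac{-11501 + \frac{16285}{2759}}{\left(-63\right) 362 + \frac{1}{44318 - 9686}} = - \frac{31714974}{2759 \left(-22806 + \frac{1}{34632}\right)} = - \frac{31714974}{2759 \left(- \frac{789817391}{34632}\right)} = \left(- \frac{31714974}{2759}\right) \left(- \frac{34632}{789817391}\right) = \frac{1098352979568}{2179106181769}$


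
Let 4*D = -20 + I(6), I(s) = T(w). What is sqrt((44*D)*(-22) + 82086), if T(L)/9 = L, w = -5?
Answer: 2*sqrt(24454) ≈ 312.76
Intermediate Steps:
T(L) = 9*L
I(s) = -45 (I(s) = 9*(-5) = -45)
D = -65/4 (D = (-20 - 45)/4 = (1/4)*(-65) = -65/4 ≈ -16.250)
sqrt((44*D)*(-22) + 82086) = sqrt((44*(-65/4))*(-22) + 82086) = sqrt(-715*(-22) + 82086) = sqrt(15730 + 82086) = sqrt(97816) = 2*sqrt(24454)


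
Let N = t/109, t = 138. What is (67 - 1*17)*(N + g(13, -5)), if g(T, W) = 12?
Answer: 72300/109 ≈ 663.30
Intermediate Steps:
N = 138/109 ≈ 1.2661
(67 - 1*17)*(N + g(13, -5)) = (67 - 1*17)*(138/109 + 12) = (67 - 17)*(1446/109) = 50*(1446/109) = 72300/109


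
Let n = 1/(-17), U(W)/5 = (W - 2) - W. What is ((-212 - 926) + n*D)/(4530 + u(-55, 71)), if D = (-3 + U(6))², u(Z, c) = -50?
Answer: -3903/15232 ≈ -0.25624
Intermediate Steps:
U(W) = -10 (U(W) = 5*((W - 2) - W) = 5*((-2 + W) - W) = 5*(-2) = -10)
D = 169 (D = (-3 - 10)² = (-13)² = 169)
n = -1/17 ≈ -0.058824
((-212 - 926) + n*D)/(4530 + u(-55, 71)) = ((-212 - 926) - 1/17*169)/(4530 - 50) = (-1138 - 169/17)/4480 = -19515/17*1/4480 = -3903/15232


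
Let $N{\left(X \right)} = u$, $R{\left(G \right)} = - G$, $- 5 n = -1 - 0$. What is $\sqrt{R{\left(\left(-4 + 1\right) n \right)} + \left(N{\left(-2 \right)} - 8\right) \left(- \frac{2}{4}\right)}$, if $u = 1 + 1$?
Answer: $\frac{3 \sqrt{10}}{5} \approx 1.8974$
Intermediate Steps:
$n = \frac{1}{5}$ ($n = - \frac{-1 - 0}{5} = - \frac{-1 + 0}{5} = \left(- \frac{1}{5}\right) \left(-1\right) = \frac{1}{5} \approx 0.2$)
$u = 2$
$N{\left(X \right)} = 2$
$\sqrt{R{\left(\left(-4 + 1\right) n \right)} + \left(N{\left(-2 \right)} - 8\right) \left(- \frac{2}{4}\right)} = \sqrt{- \frac{-4 + 1}{5} + \left(2 - 8\right) \left(- \frac{2}{4}\right)} = \sqrt{- \frac{-3}{5} - 6 \left(\left(-2\right) \frac{1}{4}\right)} = \sqrt{\left(-1\right) \left(- \frac{3}{5}\right) - -3} = \sqrt{\frac{3}{5} + 3} = \sqrt{\frac{18}{5}} = \frac{3 \sqrt{10}}{5}$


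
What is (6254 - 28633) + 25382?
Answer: 3003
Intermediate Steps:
(6254 - 28633) + 25382 = -22379 + 25382 = 3003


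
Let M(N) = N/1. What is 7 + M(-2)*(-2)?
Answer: 11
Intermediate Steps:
M(N) = N (M(N) = N*1 = N)
7 + M(-2)*(-2) = 7 - 2*(-2) = 7 + 4 = 11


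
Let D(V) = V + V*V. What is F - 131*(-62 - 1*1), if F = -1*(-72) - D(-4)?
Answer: 8313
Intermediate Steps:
D(V) = V + V²
F = 60 (F = -1*(-72) - (-4)*(1 - 4) = 72 - (-4)*(-3) = 72 - 1*12 = 72 - 12 = 60)
F - 131*(-62 - 1*1) = 60 - 131*(-62 - 1*1) = 60 - 131*(-62 - 1) = 60 - 131*(-63) = 60 + 8253 = 8313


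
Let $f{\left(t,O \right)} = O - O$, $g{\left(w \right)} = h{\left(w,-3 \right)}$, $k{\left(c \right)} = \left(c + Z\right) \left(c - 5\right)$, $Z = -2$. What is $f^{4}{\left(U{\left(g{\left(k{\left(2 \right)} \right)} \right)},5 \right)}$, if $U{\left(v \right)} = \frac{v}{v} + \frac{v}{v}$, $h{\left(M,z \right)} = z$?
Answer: $0$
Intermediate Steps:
$k{\left(c \right)} = \left(-5 + c\right) \left(-2 + c\right)$ ($k{\left(c \right)} = \left(c - 2\right) \left(c - 5\right) = \left(-2 + c\right) \left(-5 + c\right) = \left(-5 + c\right) \left(-2 + c\right)$)
$g{\left(w \right)} = -3$
$U{\left(v \right)} = 2$ ($U{\left(v \right)} = 1 + 1 = 2$)
$f{\left(t,O \right)} = 0$
$f^{4}{\left(U{\left(g{\left(k{\left(2 \right)} \right)} \right)},5 \right)} = 0^{4} = 0$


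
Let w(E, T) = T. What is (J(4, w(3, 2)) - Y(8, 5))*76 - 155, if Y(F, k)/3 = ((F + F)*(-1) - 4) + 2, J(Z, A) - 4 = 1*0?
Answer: 4253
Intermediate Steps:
J(Z, A) = 4 (J(Z, A) = 4 + 1*0 = 4 + 0 = 4)
Y(F, k) = -6 - 6*F (Y(F, k) = 3*(((F + F)*(-1) - 4) + 2) = 3*(((2*F)*(-1) - 4) + 2) = 3*((-2*F - 4) + 2) = 3*((-4 - 2*F) + 2) = 3*(-2 - 2*F) = -6 - 6*F)
(J(4, w(3, 2)) - Y(8, 5))*76 - 155 = (4 - (-6 - 6*8))*76 - 155 = (4 - (-6 - 48))*76 - 155 = (4 - 1*(-54))*76 - 155 = (4 + 54)*76 - 155 = 58*76 - 155 = 4408 - 155 = 4253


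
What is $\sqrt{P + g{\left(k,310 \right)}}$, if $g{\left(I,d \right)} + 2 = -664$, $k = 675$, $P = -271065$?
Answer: $i \sqrt{271731} \approx 521.28 i$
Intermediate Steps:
$g{\left(I,d \right)} = -666$ ($g{\left(I,d \right)} = -2 - 664 = -666$)
$\sqrt{P + g{\left(k,310 \right)}} = \sqrt{-271065 - 666} = \sqrt{-271731} = i \sqrt{271731}$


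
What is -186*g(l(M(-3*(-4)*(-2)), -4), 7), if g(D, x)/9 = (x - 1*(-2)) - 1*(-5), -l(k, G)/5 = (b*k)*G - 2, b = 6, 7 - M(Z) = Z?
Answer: -23436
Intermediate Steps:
M(Z) = 7 - Z
l(k, G) = 10 - 30*G*k (l(k, G) = -5*((6*k)*G - 2) = -5*(6*G*k - 2) = -5*(-2 + 6*G*k) = 10 - 30*G*k)
g(D, x) = 63 + 9*x (g(D, x) = 9*((x - 1*(-2)) - 1*(-5)) = 9*((x + 2) + 5) = 9*((2 + x) + 5) = 9*(7 + x) = 63 + 9*x)
-186*g(l(M(-3*(-4)*(-2)), -4), 7) = -186*(63 + 9*7) = -186*(63 + 63) = -186*126 = -23436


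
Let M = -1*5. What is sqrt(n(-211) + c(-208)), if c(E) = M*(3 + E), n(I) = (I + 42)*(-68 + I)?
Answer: 4*sqrt(3011) ≈ 219.49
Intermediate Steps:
M = -5
n(I) = (-68 + I)*(42 + I) (n(I) = (42 + I)*(-68 + I) = (-68 + I)*(42 + I))
c(E) = -15 - 5*E (c(E) = -5*(3 + E) = -15 - 5*E)
sqrt(n(-211) + c(-208)) = sqrt((-2856 + (-211)**2 - 26*(-211)) + (-15 - 5*(-208))) = sqrt((-2856 + 44521 + 5486) + (-15 + 1040)) = sqrt(47151 + 1025) = sqrt(48176) = 4*sqrt(3011)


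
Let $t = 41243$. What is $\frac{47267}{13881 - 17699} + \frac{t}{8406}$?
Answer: $- \frac{59965157}{8023527} \approx -7.4737$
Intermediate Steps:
$\frac{47267}{13881 - 17699} + \frac{t}{8406} = \frac{47267}{13881 - 17699} + \frac{41243}{8406} = \frac{47267}{13881 - 17699} + 41243 \cdot \frac{1}{8406} = \frac{47267}{-3818} + \frac{41243}{8406} = 47267 \left(- \frac{1}{3818}\right) + \frac{41243}{8406} = - \frac{47267}{3818} + \frac{41243}{8406} = - \frac{59965157}{8023527}$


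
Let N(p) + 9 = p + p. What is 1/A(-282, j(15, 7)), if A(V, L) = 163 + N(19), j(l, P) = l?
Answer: 1/192 ≈ 0.0052083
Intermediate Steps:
N(p) = -9 + 2*p (N(p) = -9 + (p + p) = -9 + 2*p)
A(V, L) = 192 (A(V, L) = 163 + (-9 + 2*19) = 163 + (-9 + 38) = 163 + 29 = 192)
1/A(-282, j(15, 7)) = 1/192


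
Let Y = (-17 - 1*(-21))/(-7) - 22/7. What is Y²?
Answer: 676/49 ≈ 13.796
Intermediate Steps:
Y = -26/7 (Y = (-17 + 21)*(-⅐) - 22*⅐ = 4*(-⅐) - 22/7 = -4/7 - 22/7 = -26/7 ≈ -3.7143)
Y² = (-26/7)² = 676/49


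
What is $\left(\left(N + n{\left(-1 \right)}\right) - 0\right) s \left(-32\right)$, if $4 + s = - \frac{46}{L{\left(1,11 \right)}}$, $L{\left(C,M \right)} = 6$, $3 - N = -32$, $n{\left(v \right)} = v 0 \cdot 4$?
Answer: $\frac{39200}{3} \approx 13067.0$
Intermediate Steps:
$n{\left(v \right)} = 0$ ($n{\left(v \right)} = 0 \cdot 4 = 0$)
$N = 35$ ($N = 3 - -32 = 3 + 32 = 35$)
$s = - \frac{35}{3}$ ($s = -4 - \frac{46}{6} = -4 - \frac{23}{3} = - \frac{35}{3} \approx -11.667$)
$\left(\left(N + n{\left(-1 \right)}\right) - 0\right) s \left(-32\right) = \left(\left(35 + 0\right) - 0\right) \left(- \frac{35}{3}\right) \left(-32\right) = \left(35 + 0\right) \left(- \frac{35}{3}\right) \left(-32\right) = 35 \left(- \frac{35}{3}\right) \left(-32\right) = \left(- \frac{1225}{3}\right) \left(-32\right) = \frac{39200}{3}$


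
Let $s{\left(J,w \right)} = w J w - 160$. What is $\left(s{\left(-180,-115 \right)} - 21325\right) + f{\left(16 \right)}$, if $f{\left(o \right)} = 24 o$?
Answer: $-2401601$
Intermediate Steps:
$s{\left(J,w \right)} = -160 + J w^{2}$ ($s{\left(J,w \right)} = J w w - 160 = J w^{2} - 160 = -160 + J w^{2}$)
$\left(s{\left(-180,-115 \right)} - 21325\right) + f{\left(16 \right)} = \left(\left(-160 - 180 \left(-115\right)^{2}\right) - 21325\right) + 24 \cdot 16 = \left(\left(-160 - 2380500\right) - 21325\right) + 384 = \left(-2380660 - 21325\right) + 384 = -2401985 + 384 = -2401601$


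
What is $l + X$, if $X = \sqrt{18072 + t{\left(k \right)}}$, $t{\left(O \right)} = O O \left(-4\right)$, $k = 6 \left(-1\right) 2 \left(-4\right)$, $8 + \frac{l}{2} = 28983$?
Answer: $57950 + 6 \sqrt{246} \approx 58044.0$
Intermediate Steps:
$l = 57950$ ($l = -16 + 2 \cdot 28983 = -16 + 57966 = 57950$)
$k = 48$ ($k = \left(-6\right) 2 \left(-4\right) = \left(-12\right) \left(-4\right) = 48$)
$t{\left(O \right)} = - 4 O^{2}$ ($t{\left(O \right)} = O^{2} \left(-4\right) = - 4 O^{2}$)
$X = 6 \sqrt{246}$ ($X = \sqrt{18072 - 4 \cdot 48^{2}} = \sqrt{18072 - 9216} = \sqrt{8856} = 6 \sqrt{246} \approx 94.106$)
$l + X = 57950 + 6 \sqrt{246}$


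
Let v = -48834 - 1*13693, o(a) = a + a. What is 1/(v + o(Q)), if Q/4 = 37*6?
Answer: -1/60751 ≈ -1.6461e-5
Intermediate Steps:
Q = 888 (Q = 4*(37*6) = 4*222 = 888)
o(a) = 2*a
v = -62527 (v = -48834 - 13693 = -62527)
1/(v + o(Q)) = 1/(-62527 + 2*888) = 1/(-62527 + 1776) = 1/(-60751) = -1/60751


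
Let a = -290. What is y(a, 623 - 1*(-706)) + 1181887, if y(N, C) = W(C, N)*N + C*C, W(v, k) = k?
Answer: 3032228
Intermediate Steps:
y(N, C) = C**2 + N**2 (y(N, C) = N*N + C*C = N**2 + C**2 = C**2 + N**2)
y(a, 623 - 1*(-706)) + 1181887 = ((623 - 1*(-706))**2 + (-290)**2) + 1181887 = ((623 + 706)**2 + 84100) + 1181887 = (1329**2 + 84100) + 1181887 = (1766241 + 84100) + 1181887 = 1850341 + 1181887 = 3032228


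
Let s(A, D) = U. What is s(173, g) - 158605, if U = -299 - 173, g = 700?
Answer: -159077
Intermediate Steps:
U = -472
s(A, D) = -472
s(173, g) - 158605 = -472 - 158605 = -159077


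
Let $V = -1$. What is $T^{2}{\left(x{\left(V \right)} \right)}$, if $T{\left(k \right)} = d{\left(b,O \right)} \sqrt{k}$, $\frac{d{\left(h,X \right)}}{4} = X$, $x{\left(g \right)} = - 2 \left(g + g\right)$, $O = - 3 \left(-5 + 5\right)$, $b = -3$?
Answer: $0$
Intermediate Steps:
$O = 0$ ($O = \left(-3\right) 0 = 0$)
$x{\left(g \right)} = - 4 g$ ($x{\left(g \right)} = - 2 \cdot 2 g = - 4 g$)
$d{\left(h,X \right)} = 4 X$
$T{\left(k \right)} = 0$ ($T{\left(k \right)} = 4 \cdot 0 \sqrt{k} = 0 \sqrt{k} = 0$)
$T^{2}{\left(x{\left(V \right)} \right)} = 0^{2} = 0$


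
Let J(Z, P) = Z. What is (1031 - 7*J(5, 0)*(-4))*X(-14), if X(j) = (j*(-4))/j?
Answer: -4684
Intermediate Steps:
X(j) = -4 (X(j) = (-4*j)/j = -4)
(1031 - 7*J(5, 0)*(-4))*X(-14) = (1031 - 7*5*(-4))*(-4) = (1031 - 35*(-4))*(-4) = (1031 + 140)*(-4) = 1171*(-4) = -4684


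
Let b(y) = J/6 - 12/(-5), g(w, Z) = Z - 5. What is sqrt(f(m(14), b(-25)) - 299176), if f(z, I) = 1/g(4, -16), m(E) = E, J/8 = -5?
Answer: I*sqrt(131936637)/21 ≈ 546.97*I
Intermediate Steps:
J = -40 (J = 8*(-5) = -40)
g(w, Z) = -5 + Z
b(y) = -64/15 (b(y) = -40/6 - 12/(-5) = -40*1/6 - 12*(-1/5) = -20/3 + 12/5 = -64/15)
f(z, I) = -1/21 (f(z, I) = 1/(-5 - 16) = 1/(-21) = -1/21)
sqrt(f(m(14), b(-25)) - 299176) = sqrt(-1/21 - 299176) = sqrt(-6282697/21) = I*sqrt(131936637)/21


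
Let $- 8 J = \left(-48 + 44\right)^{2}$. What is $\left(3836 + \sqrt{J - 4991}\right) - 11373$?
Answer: $-7537 + i \sqrt{4993} \approx -7537.0 + 70.661 i$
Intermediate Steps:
$J = -2$ ($J = - \frac{\left(-48 + 44\right)^{2}}{8} = - \frac{\left(-4\right)^{2}}{8} = \left(- \frac{1}{8}\right) 16 = -2$)
$\left(3836 + \sqrt{J - 4991}\right) - 11373 = \left(3836 + \sqrt{-2 - 4991}\right) - 11373 = \left(3836 + \sqrt{-4993}\right) - 11373 = \left(3836 + i \sqrt{4993}\right) - 11373 = -7537 + i \sqrt{4993}$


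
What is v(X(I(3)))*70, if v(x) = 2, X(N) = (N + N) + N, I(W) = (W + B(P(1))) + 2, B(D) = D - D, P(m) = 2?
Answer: 140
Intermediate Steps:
B(D) = 0
I(W) = 2 + W (I(W) = (W + 0) + 2 = W + 2 = 2 + W)
X(N) = 3*N (X(N) = 2*N + N = 3*N)
v(X(I(3)))*70 = 2*70 = 140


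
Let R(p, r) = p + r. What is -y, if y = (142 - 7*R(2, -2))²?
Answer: -20164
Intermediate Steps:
y = 20164 (y = (142 - 7*(2 - 2))² = (142 - 7*0)² = (142 + 0)² = 142² = 20164)
-y = -1*20164 = -20164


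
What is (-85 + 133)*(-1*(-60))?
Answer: 2880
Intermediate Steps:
(-85 + 133)*(-1*(-60)) = 48*60 = 2880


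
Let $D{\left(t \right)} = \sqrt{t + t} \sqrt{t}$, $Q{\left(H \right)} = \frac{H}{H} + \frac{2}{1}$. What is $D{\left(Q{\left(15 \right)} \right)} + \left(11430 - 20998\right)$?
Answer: $-9568 + 3 \sqrt{2} \approx -9563.8$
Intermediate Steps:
$Q{\left(H \right)} = 3$ ($Q{\left(H \right)} = 1 + 2 \cdot 1 = 1 + 2 = 3$)
$D{\left(t \right)} = t \sqrt{2}$ ($D{\left(t \right)} = \sqrt{2 t} \sqrt{t} = \sqrt{2} \sqrt{t} \sqrt{t} = t \sqrt{2}$)
$D{\left(Q{\left(15 \right)} \right)} + \left(11430 - 20998\right) = 3 \sqrt{2} + \left(11430 - 20998\right) = 3 \sqrt{2} - 9568 = -9568 + 3 \sqrt{2}$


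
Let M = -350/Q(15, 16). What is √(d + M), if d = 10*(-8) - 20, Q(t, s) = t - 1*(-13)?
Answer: 15*I*√2/2 ≈ 10.607*I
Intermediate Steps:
Q(t, s) = 13 + t (Q(t, s) = t + 13 = 13 + t)
M = -25/2 (M = -350/(13 + 15) = -350/28 = -350*1/28 = -25/2 ≈ -12.500)
d = -100 (d = -80 - 20 = -100)
√(d + M) = √(-100 - 25/2) = √(-225/2) = 15*I*√2/2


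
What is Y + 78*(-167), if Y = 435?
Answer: -12591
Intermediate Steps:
Y + 78*(-167) = 435 + 78*(-167) = 435 - 13026 = -12591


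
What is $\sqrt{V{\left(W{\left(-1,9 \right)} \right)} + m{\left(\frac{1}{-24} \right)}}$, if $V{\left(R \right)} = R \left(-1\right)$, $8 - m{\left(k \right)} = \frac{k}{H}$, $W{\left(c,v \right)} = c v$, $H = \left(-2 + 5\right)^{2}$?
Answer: $\frac{\sqrt{22038}}{36} \approx 4.1237$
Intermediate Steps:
$H = 9$ ($H = 3^{2} = 9$)
$m{\left(k \right)} = 8 - \frac{k}{9}$
$V{\left(R \right)} = - R$
$\sqrt{V{\left(W{\left(-1,9 \right)} \right)} + m{\left(\frac{1}{-24} \right)}} = \sqrt{- \left(-1\right) 9 + \left(8 - \frac{1}{9 \left(-24\right)}\right)} = \sqrt{\left(-1\right) \left(-9\right) + \left(8 - - \frac{1}{216}\right)} = \sqrt{9 + \left(8 + \frac{1}{216}\right)} = \sqrt{9 + \frac{1729}{216}} = \sqrt{\frac{3673}{216}} = \frac{\sqrt{22038}}{36}$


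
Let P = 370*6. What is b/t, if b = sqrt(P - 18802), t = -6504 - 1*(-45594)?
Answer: I*sqrt(16582)/39090 ≈ 0.0032942*I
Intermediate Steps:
P = 2220
t = 39090 (t = -6504 + 45594 = 39090)
b = I*sqrt(16582) (b = sqrt(2220 - 18802) = sqrt(-16582) = I*sqrt(16582) ≈ 128.77*I)
b/t = (I*sqrt(16582))/39090 = (I*sqrt(16582))*(1/39090) = I*sqrt(16582)/39090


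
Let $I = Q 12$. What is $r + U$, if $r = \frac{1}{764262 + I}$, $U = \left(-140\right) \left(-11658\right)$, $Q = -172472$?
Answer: $\frac{2130572712239}{1305402} \approx 1.6321 \cdot 10^{6}$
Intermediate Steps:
$I = -2069664$ ($I = \left(-172472\right) 12 = -2069664$)
$U = 1632120$
$r = - \frac{1}{1305402}$ ($r = \frac{1}{764262 - 2069664} = \frac{1}{-1305402} = - \frac{1}{1305402} \approx -7.6605 \cdot 10^{-7}$)
$r + U = - \frac{1}{1305402} + 1632120 = \frac{2130572712239}{1305402}$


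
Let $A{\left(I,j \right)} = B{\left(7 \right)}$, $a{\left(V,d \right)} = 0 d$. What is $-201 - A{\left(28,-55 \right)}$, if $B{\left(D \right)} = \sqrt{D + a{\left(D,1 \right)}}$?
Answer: $-201 - \sqrt{7} \approx -203.65$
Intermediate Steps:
$a{\left(V,d \right)} = 0$
$B{\left(D \right)} = \sqrt{D}$ ($B{\left(D \right)} = \sqrt{D + 0} = \sqrt{D}$)
$A{\left(I,j \right)} = \sqrt{7}$
$-201 - A{\left(28,-55 \right)} = -201 - \sqrt{7}$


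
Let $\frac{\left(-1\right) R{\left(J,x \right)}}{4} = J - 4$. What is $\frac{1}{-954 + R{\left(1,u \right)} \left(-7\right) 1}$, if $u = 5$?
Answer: $- \frac{1}{1038} \approx -0.00096339$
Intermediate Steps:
$R{\left(J,x \right)} = 16 - 4 J$ ($R{\left(J,x \right)} = - 4 \left(J - 4\right) = - 4 \left(-4 + J\right) = 16 - 4 J$)
$\frac{1}{-954 + R{\left(1,u \right)} \left(-7\right) 1} = \frac{1}{-954 + \left(16 - 4\right) \left(-7\right) 1} = \frac{1}{-954 + 12 \left(-7\right) 1} = \frac{1}{-954 - 84} = \frac{1}{-1038} = - \frac{1}{1038}$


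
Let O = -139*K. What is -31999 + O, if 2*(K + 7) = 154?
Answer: -41729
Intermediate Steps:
K = 70 (K = -7 + (½)*154 = -7 + 77 = 70)
O = -9730 (O = -139*70 = -9730)
-31999 + O = -31999 - 9730 = -41729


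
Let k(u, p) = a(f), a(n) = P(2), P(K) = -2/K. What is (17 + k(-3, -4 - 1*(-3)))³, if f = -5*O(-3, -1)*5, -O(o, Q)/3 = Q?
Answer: 4096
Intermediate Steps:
O(o, Q) = -3*Q
f = -75 (f = -(-15)*(-1)*5 = -5*3*5 = -15*5 = -75)
a(n) = -1 (a(n) = -2/2 = -2*½ = -1)
k(u, p) = -1
(17 + k(-3, -4 - 1*(-3)))³ = (17 - 1)³ = 16³ = 4096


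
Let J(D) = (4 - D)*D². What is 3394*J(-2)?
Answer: 81456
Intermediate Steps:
J(D) = D²*(4 - D)
3394*J(-2) = 3394*((-2)²*(4 - 1*(-2))) = 3394*(4*(4 + 2)) = 3394*(4*6) = 3394*24 = 81456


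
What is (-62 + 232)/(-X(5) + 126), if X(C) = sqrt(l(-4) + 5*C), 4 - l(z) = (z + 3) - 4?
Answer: 10710/7921 + 85*sqrt(34)/7921 ≈ 1.4147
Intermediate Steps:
l(z) = 5 - z (l(z) = 4 - ((z + 3) - 4) = 4 - ((3 + z) - 4) = 4 - (-1 + z) = 4 + (1 - z) = 5 - z)
X(C) = sqrt(9 + 5*C) (X(C) = sqrt((5 - 1*(-4)) + 5*C) = sqrt((5 + 4) + 5*C) = sqrt(9 + 5*C))
(-62 + 232)/(-X(5) + 126) = (-62 + 232)/(-sqrt(9 + 5*5) + 126) = 170/(-sqrt(9 + 25) + 126) = 170/(-sqrt(34) + 126) = 170/(126 - sqrt(34))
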